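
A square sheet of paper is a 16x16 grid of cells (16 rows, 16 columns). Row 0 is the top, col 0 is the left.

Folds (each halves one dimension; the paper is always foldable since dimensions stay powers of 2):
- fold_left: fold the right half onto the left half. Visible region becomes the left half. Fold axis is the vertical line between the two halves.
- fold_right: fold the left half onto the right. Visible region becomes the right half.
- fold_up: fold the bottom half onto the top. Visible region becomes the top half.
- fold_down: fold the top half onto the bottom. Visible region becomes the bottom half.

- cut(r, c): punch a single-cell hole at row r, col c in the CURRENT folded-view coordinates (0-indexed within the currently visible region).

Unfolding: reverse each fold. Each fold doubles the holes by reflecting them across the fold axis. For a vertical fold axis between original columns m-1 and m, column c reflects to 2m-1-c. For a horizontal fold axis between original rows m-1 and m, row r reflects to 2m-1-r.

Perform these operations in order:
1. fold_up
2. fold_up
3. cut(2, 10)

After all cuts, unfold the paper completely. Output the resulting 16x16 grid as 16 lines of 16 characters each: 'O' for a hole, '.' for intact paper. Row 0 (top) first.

Answer: ................
................
..........O.....
................
................
..........O.....
................
................
................
................
..........O.....
................
................
..........O.....
................
................

Derivation:
Op 1 fold_up: fold axis h@8; visible region now rows[0,8) x cols[0,16) = 8x16
Op 2 fold_up: fold axis h@4; visible region now rows[0,4) x cols[0,16) = 4x16
Op 3 cut(2, 10): punch at orig (2,10); cuts so far [(2, 10)]; region rows[0,4) x cols[0,16) = 4x16
Unfold 1 (reflect across h@4): 2 holes -> [(2, 10), (5, 10)]
Unfold 2 (reflect across h@8): 4 holes -> [(2, 10), (5, 10), (10, 10), (13, 10)]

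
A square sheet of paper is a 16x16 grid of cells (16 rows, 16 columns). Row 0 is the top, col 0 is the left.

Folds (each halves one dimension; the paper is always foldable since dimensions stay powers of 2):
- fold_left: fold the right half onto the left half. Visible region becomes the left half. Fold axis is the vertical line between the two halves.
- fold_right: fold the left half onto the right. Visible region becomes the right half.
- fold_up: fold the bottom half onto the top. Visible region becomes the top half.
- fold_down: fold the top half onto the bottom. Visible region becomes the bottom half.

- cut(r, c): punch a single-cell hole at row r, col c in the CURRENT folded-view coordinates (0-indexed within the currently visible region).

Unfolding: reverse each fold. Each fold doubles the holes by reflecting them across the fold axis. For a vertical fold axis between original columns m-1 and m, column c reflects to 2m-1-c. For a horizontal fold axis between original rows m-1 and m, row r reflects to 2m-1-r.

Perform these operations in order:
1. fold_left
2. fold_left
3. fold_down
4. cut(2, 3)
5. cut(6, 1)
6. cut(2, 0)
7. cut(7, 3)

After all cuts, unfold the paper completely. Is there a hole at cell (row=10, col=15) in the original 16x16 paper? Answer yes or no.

Answer: yes

Derivation:
Op 1 fold_left: fold axis v@8; visible region now rows[0,16) x cols[0,8) = 16x8
Op 2 fold_left: fold axis v@4; visible region now rows[0,16) x cols[0,4) = 16x4
Op 3 fold_down: fold axis h@8; visible region now rows[8,16) x cols[0,4) = 8x4
Op 4 cut(2, 3): punch at orig (10,3); cuts so far [(10, 3)]; region rows[8,16) x cols[0,4) = 8x4
Op 5 cut(6, 1): punch at orig (14,1); cuts so far [(10, 3), (14, 1)]; region rows[8,16) x cols[0,4) = 8x4
Op 6 cut(2, 0): punch at orig (10,0); cuts so far [(10, 0), (10, 3), (14, 1)]; region rows[8,16) x cols[0,4) = 8x4
Op 7 cut(7, 3): punch at orig (15,3); cuts so far [(10, 0), (10, 3), (14, 1), (15, 3)]; region rows[8,16) x cols[0,4) = 8x4
Unfold 1 (reflect across h@8): 8 holes -> [(0, 3), (1, 1), (5, 0), (5, 3), (10, 0), (10, 3), (14, 1), (15, 3)]
Unfold 2 (reflect across v@4): 16 holes -> [(0, 3), (0, 4), (1, 1), (1, 6), (5, 0), (5, 3), (5, 4), (5, 7), (10, 0), (10, 3), (10, 4), (10, 7), (14, 1), (14, 6), (15, 3), (15, 4)]
Unfold 3 (reflect across v@8): 32 holes -> [(0, 3), (0, 4), (0, 11), (0, 12), (1, 1), (1, 6), (1, 9), (1, 14), (5, 0), (5, 3), (5, 4), (5, 7), (5, 8), (5, 11), (5, 12), (5, 15), (10, 0), (10, 3), (10, 4), (10, 7), (10, 8), (10, 11), (10, 12), (10, 15), (14, 1), (14, 6), (14, 9), (14, 14), (15, 3), (15, 4), (15, 11), (15, 12)]
Holes: [(0, 3), (0, 4), (0, 11), (0, 12), (1, 1), (1, 6), (1, 9), (1, 14), (5, 0), (5, 3), (5, 4), (5, 7), (5, 8), (5, 11), (5, 12), (5, 15), (10, 0), (10, 3), (10, 4), (10, 7), (10, 8), (10, 11), (10, 12), (10, 15), (14, 1), (14, 6), (14, 9), (14, 14), (15, 3), (15, 4), (15, 11), (15, 12)]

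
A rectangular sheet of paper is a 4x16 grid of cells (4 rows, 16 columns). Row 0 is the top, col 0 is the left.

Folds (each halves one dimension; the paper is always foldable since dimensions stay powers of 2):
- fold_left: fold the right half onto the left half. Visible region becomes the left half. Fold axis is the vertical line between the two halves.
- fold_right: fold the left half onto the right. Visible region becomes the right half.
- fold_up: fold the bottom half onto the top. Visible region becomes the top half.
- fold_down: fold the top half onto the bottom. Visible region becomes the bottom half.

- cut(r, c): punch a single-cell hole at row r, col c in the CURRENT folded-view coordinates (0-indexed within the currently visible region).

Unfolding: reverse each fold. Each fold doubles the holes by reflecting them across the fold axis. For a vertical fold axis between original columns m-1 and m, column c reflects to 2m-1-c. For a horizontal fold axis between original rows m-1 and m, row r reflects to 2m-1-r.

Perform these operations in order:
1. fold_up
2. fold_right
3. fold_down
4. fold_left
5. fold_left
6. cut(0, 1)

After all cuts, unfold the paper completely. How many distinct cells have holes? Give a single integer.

Answer: 32

Derivation:
Op 1 fold_up: fold axis h@2; visible region now rows[0,2) x cols[0,16) = 2x16
Op 2 fold_right: fold axis v@8; visible region now rows[0,2) x cols[8,16) = 2x8
Op 3 fold_down: fold axis h@1; visible region now rows[1,2) x cols[8,16) = 1x8
Op 4 fold_left: fold axis v@12; visible region now rows[1,2) x cols[8,12) = 1x4
Op 5 fold_left: fold axis v@10; visible region now rows[1,2) x cols[8,10) = 1x2
Op 6 cut(0, 1): punch at orig (1,9); cuts so far [(1, 9)]; region rows[1,2) x cols[8,10) = 1x2
Unfold 1 (reflect across v@10): 2 holes -> [(1, 9), (1, 10)]
Unfold 2 (reflect across v@12): 4 holes -> [(1, 9), (1, 10), (1, 13), (1, 14)]
Unfold 3 (reflect across h@1): 8 holes -> [(0, 9), (0, 10), (0, 13), (0, 14), (1, 9), (1, 10), (1, 13), (1, 14)]
Unfold 4 (reflect across v@8): 16 holes -> [(0, 1), (0, 2), (0, 5), (0, 6), (0, 9), (0, 10), (0, 13), (0, 14), (1, 1), (1, 2), (1, 5), (1, 6), (1, 9), (1, 10), (1, 13), (1, 14)]
Unfold 5 (reflect across h@2): 32 holes -> [(0, 1), (0, 2), (0, 5), (0, 6), (0, 9), (0, 10), (0, 13), (0, 14), (1, 1), (1, 2), (1, 5), (1, 6), (1, 9), (1, 10), (1, 13), (1, 14), (2, 1), (2, 2), (2, 5), (2, 6), (2, 9), (2, 10), (2, 13), (2, 14), (3, 1), (3, 2), (3, 5), (3, 6), (3, 9), (3, 10), (3, 13), (3, 14)]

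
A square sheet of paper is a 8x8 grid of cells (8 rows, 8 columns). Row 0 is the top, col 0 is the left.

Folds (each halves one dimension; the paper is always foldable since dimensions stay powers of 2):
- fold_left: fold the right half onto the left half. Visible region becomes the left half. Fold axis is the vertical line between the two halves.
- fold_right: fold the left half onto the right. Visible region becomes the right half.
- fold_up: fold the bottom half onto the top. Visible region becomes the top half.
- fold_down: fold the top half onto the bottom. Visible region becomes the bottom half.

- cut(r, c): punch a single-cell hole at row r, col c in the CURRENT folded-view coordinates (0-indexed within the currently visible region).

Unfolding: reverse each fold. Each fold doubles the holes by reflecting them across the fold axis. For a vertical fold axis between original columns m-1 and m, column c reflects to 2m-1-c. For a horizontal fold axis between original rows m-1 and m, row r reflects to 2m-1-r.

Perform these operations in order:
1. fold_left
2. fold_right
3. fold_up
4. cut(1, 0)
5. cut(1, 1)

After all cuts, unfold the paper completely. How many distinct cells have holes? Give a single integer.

Answer: 16

Derivation:
Op 1 fold_left: fold axis v@4; visible region now rows[0,8) x cols[0,4) = 8x4
Op 2 fold_right: fold axis v@2; visible region now rows[0,8) x cols[2,4) = 8x2
Op 3 fold_up: fold axis h@4; visible region now rows[0,4) x cols[2,4) = 4x2
Op 4 cut(1, 0): punch at orig (1,2); cuts so far [(1, 2)]; region rows[0,4) x cols[2,4) = 4x2
Op 5 cut(1, 1): punch at orig (1,3); cuts so far [(1, 2), (1, 3)]; region rows[0,4) x cols[2,4) = 4x2
Unfold 1 (reflect across h@4): 4 holes -> [(1, 2), (1, 3), (6, 2), (6, 3)]
Unfold 2 (reflect across v@2): 8 holes -> [(1, 0), (1, 1), (1, 2), (1, 3), (6, 0), (6, 1), (6, 2), (6, 3)]
Unfold 3 (reflect across v@4): 16 holes -> [(1, 0), (1, 1), (1, 2), (1, 3), (1, 4), (1, 5), (1, 6), (1, 7), (6, 0), (6, 1), (6, 2), (6, 3), (6, 4), (6, 5), (6, 6), (6, 7)]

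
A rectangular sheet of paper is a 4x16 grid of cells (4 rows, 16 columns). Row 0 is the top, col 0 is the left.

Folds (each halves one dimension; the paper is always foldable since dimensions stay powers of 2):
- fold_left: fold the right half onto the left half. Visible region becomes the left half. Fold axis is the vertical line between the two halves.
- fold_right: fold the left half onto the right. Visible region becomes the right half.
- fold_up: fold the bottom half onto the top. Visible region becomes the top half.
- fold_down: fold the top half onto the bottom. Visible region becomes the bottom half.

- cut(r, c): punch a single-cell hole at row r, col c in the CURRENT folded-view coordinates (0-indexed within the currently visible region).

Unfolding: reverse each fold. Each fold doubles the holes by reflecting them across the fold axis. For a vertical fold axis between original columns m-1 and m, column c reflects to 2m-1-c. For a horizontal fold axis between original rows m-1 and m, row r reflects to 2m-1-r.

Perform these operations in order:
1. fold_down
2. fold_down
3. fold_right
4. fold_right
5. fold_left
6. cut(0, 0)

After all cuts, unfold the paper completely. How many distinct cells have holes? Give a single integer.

Op 1 fold_down: fold axis h@2; visible region now rows[2,4) x cols[0,16) = 2x16
Op 2 fold_down: fold axis h@3; visible region now rows[3,4) x cols[0,16) = 1x16
Op 3 fold_right: fold axis v@8; visible region now rows[3,4) x cols[8,16) = 1x8
Op 4 fold_right: fold axis v@12; visible region now rows[3,4) x cols[12,16) = 1x4
Op 5 fold_left: fold axis v@14; visible region now rows[3,4) x cols[12,14) = 1x2
Op 6 cut(0, 0): punch at orig (3,12); cuts so far [(3, 12)]; region rows[3,4) x cols[12,14) = 1x2
Unfold 1 (reflect across v@14): 2 holes -> [(3, 12), (3, 15)]
Unfold 2 (reflect across v@12): 4 holes -> [(3, 8), (3, 11), (3, 12), (3, 15)]
Unfold 3 (reflect across v@8): 8 holes -> [(3, 0), (3, 3), (3, 4), (3, 7), (3, 8), (3, 11), (3, 12), (3, 15)]
Unfold 4 (reflect across h@3): 16 holes -> [(2, 0), (2, 3), (2, 4), (2, 7), (2, 8), (2, 11), (2, 12), (2, 15), (3, 0), (3, 3), (3, 4), (3, 7), (3, 8), (3, 11), (3, 12), (3, 15)]
Unfold 5 (reflect across h@2): 32 holes -> [(0, 0), (0, 3), (0, 4), (0, 7), (0, 8), (0, 11), (0, 12), (0, 15), (1, 0), (1, 3), (1, 4), (1, 7), (1, 8), (1, 11), (1, 12), (1, 15), (2, 0), (2, 3), (2, 4), (2, 7), (2, 8), (2, 11), (2, 12), (2, 15), (3, 0), (3, 3), (3, 4), (3, 7), (3, 8), (3, 11), (3, 12), (3, 15)]

Answer: 32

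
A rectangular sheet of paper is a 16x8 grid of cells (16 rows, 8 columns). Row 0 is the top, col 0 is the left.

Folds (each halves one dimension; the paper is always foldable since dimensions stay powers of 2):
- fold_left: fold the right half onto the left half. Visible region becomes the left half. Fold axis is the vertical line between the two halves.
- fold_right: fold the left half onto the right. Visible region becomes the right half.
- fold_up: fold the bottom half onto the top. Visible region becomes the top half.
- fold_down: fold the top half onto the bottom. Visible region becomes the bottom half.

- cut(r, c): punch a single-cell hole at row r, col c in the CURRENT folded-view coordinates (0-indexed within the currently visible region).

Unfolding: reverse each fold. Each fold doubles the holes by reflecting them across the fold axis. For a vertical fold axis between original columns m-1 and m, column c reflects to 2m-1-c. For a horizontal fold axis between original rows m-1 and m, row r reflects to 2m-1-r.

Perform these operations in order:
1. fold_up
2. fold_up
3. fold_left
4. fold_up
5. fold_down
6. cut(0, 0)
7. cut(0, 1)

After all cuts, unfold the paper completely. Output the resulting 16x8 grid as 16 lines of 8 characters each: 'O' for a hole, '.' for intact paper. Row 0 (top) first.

Answer: OO....OO
OO....OO
OO....OO
OO....OO
OO....OO
OO....OO
OO....OO
OO....OO
OO....OO
OO....OO
OO....OO
OO....OO
OO....OO
OO....OO
OO....OO
OO....OO

Derivation:
Op 1 fold_up: fold axis h@8; visible region now rows[0,8) x cols[0,8) = 8x8
Op 2 fold_up: fold axis h@4; visible region now rows[0,4) x cols[0,8) = 4x8
Op 3 fold_left: fold axis v@4; visible region now rows[0,4) x cols[0,4) = 4x4
Op 4 fold_up: fold axis h@2; visible region now rows[0,2) x cols[0,4) = 2x4
Op 5 fold_down: fold axis h@1; visible region now rows[1,2) x cols[0,4) = 1x4
Op 6 cut(0, 0): punch at orig (1,0); cuts so far [(1, 0)]; region rows[1,2) x cols[0,4) = 1x4
Op 7 cut(0, 1): punch at orig (1,1); cuts so far [(1, 0), (1, 1)]; region rows[1,2) x cols[0,4) = 1x4
Unfold 1 (reflect across h@1): 4 holes -> [(0, 0), (0, 1), (1, 0), (1, 1)]
Unfold 2 (reflect across h@2): 8 holes -> [(0, 0), (0, 1), (1, 0), (1, 1), (2, 0), (2, 1), (3, 0), (3, 1)]
Unfold 3 (reflect across v@4): 16 holes -> [(0, 0), (0, 1), (0, 6), (0, 7), (1, 0), (1, 1), (1, 6), (1, 7), (2, 0), (2, 1), (2, 6), (2, 7), (3, 0), (3, 1), (3, 6), (3, 7)]
Unfold 4 (reflect across h@4): 32 holes -> [(0, 0), (0, 1), (0, 6), (0, 7), (1, 0), (1, 1), (1, 6), (1, 7), (2, 0), (2, 1), (2, 6), (2, 7), (3, 0), (3, 1), (3, 6), (3, 7), (4, 0), (4, 1), (4, 6), (4, 7), (5, 0), (5, 1), (5, 6), (5, 7), (6, 0), (6, 1), (6, 6), (6, 7), (7, 0), (7, 1), (7, 6), (7, 7)]
Unfold 5 (reflect across h@8): 64 holes -> [(0, 0), (0, 1), (0, 6), (0, 7), (1, 0), (1, 1), (1, 6), (1, 7), (2, 0), (2, 1), (2, 6), (2, 7), (3, 0), (3, 1), (3, 6), (3, 7), (4, 0), (4, 1), (4, 6), (4, 7), (5, 0), (5, 1), (5, 6), (5, 7), (6, 0), (6, 1), (6, 6), (6, 7), (7, 0), (7, 1), (7, 6), (7, 7), (8, 0), (8, 1), (8, 6), (8, 7), (9, 0), (9, 1), (9, 6), (9, 7), (10, 0), (10, 1), (10, 6), (10, 7), (11, 0), (11, 1), (11, 6), (11, 7), (12, 0), (12, 1), (12, 6), (12, 7), (13, 0), (13, 1), (13, 6), (13, 7), (14, 0), (14, 1), (14, 6), (14, 7), (15, 0), (15, 1), (15, 6), (15, 7)]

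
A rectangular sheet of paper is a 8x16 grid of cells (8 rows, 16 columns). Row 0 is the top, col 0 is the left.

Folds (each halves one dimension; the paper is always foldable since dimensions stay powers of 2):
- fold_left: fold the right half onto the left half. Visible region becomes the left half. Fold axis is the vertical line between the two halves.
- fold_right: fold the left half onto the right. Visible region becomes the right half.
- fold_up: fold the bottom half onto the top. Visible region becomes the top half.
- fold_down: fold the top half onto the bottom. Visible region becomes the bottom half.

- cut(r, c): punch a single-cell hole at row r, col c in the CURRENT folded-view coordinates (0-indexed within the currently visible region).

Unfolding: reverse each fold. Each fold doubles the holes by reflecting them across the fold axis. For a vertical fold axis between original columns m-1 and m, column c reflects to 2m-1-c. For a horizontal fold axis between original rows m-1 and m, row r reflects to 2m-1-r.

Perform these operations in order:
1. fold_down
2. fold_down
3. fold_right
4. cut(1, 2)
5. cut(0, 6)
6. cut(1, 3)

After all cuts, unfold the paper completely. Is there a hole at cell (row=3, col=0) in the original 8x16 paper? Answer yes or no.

Op 1 fold_down: fold axis h@4; visible region now rows[4,8) x cols[0,16) = 4x16
Op 2 fold_down: fold axis h@6; visible region now rows[6,8) x cols[0,16) = 2x16
Op 3 fold_right: fold axis v@8; visible region now rows[6,8) x cols[8,16) = 2x8
Op 4 cut(1, 2): punch at orig (7,10); cuts so far [(7, 10)]; region rows[6,8) x cols[8,16) = 2x8
Op 5 cut(0, 6): punch at orig (6,14); cuts so far [(6, 14), (7, 10)]; region rows[6,8) x cols[8,16) = 2x8
Op 6 cut(1, 3): punch at orig (7,11); cuts so far [(6, 14), (7, 10), (7, 11)]; region rows[6,8) x cols[8,16) = 2x8
Unfold 1 (reflect across v@8): 6 holes -> [(6, 1), (6, 14), (7, 4), (7, 5), (7, 10), (7, 11)]
Unfold 2 (reflect across h@6): 12 holes -> [(4, 4), (4, 5), (4, 10), (4, 11), (5, 1), (5, 14), (6, 1), (6, 14), (7, 4), (7, 5), (7, 10), (7, 11)]
Unfold 3 (reflect across h@4): 24 holes -> [(0, 4), (0, 5), (0, 10), (0, 11), (1, 1), (1, 14), (2, 1), (2, 14), (3, 4), (3, 5), (3, 10), (3, 11), (4, 4), (4, 5), (4, 10), (4, 11), (5, 1), (5, 14), (6, 1), (6, 14), (7, 4), (7, 5), (7, 10), (7, 11)]
Holes: [(0, 4), (0, 5), (0, 10), (0, 11), (1, 1), (1, 14), (2, 1), (2, 14), (3, 4), (3, 5), (3, 10), (3, 11), (4, 4), (4, 5), (4, 10), (4, 11), (5, 1), (5, 14), (6, 1), (6, 14), (7, 4), (7, 5), (7, 10), (7, 11)]

Answer: no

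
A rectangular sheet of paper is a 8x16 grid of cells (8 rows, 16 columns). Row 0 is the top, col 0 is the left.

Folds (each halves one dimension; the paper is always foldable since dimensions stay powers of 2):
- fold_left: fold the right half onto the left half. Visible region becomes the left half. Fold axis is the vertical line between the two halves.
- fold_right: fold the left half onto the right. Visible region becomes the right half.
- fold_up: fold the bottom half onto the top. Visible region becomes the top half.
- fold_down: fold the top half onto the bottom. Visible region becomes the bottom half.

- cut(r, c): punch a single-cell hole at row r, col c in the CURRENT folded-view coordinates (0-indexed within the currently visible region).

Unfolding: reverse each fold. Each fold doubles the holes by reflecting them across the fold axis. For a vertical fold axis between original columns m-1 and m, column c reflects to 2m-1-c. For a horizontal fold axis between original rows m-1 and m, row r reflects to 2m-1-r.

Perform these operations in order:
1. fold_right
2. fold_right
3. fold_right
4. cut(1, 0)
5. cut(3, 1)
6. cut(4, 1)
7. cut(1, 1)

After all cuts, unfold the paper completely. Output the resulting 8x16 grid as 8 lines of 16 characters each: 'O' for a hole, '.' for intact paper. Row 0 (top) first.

Answer: ................
OOOOOOOOOOOOOOOO
................
O..OO..OO..OO..O
O..OO..OO..OO..O
................
................
................

Derivation:
Op 1 fold_right: fold axis v@8; visible region now rows[0,8) x cols[8,16) = 8x8
Op 2 fold_right: fold axis v@12; visible region now rows[0,8) x cols[12,16) = 8x4
Op 3 fold_right: fold axis v@14; visible region now rows[0,8) x cols[14,16) = 8x2
Op 4 cut(1, 0): punch at orig (1,14); cuts so far [(1, 14)]; region rows[0,8) x cols[14,16) = 8x2
Op 5 cut(3, 1): punch at orig (3,15); cuts so far [(1, 14), (3, 15)]; region rows[0,8) x cols[14,16) = 8x2
Op 6 cut(4, 1): punch at orig (4,15); cuts so far [(1, 14), (3, 15), (4, 15)]; region rows[0,8) x cols[14,16) = 8x2
Op 7 cut(1, 1): punch at orig (1,15); cuts so far [(1, 14), (1, 15), (3, 15), (4, 15)]; region rows[0,8) x cols[14,16) = 8x2
Unfold 1 (reflect across v@14): 8 holes -> [(1, 12), (1, 13), (1, 14), (1, 15), (3, 12), (3, 15), (4, 12), (4, 15)]
Unfold 2 (reflect across v@12): 16 holes -> [(1, 8), (1, 9), (1, 10), (1, 11), (1, 12), (1, 13), (1, 14), (1, 15), (3, 8), (3, 11), (3, 12), (3, 15), (4, 8), (4, 11), (4, 12), (4, 15)]
Unfold 3 (reflect across v@8): 32 holes -> [(1, 0), (1, 1), (1, 2), (1, 3), (1, 4), (1, 5), (1, 6), (1, 7), (1, 8), (1, 9), (1, 10), (1, 11), (1, 12), (1, 13), (1, 14), (1, 15), (3, 0), (3, 3), (3, 4), (3, 7), (3, 8), (3, 11), (3, 12), (3, 15), (4, 0), (4, 3), (4, 4), (4, 7), (4, 8), (4, 11), (4, 12), (4, 15)]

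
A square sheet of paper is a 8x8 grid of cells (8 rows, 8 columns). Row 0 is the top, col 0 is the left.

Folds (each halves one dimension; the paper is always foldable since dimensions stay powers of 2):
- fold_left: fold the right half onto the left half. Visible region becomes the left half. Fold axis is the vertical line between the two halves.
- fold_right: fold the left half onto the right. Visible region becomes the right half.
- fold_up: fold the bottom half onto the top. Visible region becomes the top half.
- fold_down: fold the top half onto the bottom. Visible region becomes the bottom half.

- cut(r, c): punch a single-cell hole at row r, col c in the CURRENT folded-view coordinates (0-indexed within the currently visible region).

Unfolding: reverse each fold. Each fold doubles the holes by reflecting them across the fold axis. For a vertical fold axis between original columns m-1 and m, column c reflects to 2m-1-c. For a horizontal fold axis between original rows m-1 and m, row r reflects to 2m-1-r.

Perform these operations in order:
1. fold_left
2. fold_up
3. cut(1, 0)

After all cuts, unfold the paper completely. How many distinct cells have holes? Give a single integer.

Op 1 fold_left: fold axis v@4; visible region now rows[0,8) x cols[0,4) = 8x4
Op 2 fold_up: fold axis h@4; visible region now rows[0,4) x cols[0,4) = 4x4
Op 3 cut(1, 0): punch at orig (1,0); cuts so far [(1, 0)]; region rows[0,4) x cols[0,4) = 4x4
Unfold 1 (reflect across h@4): 2 holes -> [(1, 0), (6, 0)]
Unfold 2 (reflect across v@4): 4 holes -> [(1, 0), (1, 7), (6, 0), (6, 7)]

Answer: 4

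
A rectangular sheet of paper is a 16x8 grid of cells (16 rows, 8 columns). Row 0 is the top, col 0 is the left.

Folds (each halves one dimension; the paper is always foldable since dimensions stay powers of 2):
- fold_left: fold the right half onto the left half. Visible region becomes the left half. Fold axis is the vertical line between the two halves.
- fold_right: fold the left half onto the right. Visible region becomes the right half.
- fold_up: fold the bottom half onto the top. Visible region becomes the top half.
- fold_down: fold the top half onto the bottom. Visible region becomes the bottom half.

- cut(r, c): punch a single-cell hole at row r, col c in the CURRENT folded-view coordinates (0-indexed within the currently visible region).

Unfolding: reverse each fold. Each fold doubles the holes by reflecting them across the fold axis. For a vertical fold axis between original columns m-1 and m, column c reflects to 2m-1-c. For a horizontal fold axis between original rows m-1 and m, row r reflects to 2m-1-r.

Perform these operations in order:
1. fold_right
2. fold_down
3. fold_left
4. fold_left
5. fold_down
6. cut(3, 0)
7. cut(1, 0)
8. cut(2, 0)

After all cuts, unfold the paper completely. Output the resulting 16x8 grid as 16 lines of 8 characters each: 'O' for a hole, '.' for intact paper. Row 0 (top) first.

Op 1 fold_right: fold axis v@4; visible region now rows[0,16) x cols[4,8) = 16x4
Op 2 fold_down: fold axis h@8; visible region now rows[8,16) x cols[4,8) = 8x4
Op 3 fold_left: fold axis v@6; visible region now rows[8,16) x cols[4,6) = 8x2
Op 4 fold_left: fold axis v@5; visible region now rows[8,16) x cols[4,5) = 8x1
Op 5 fold_down: fold axis h@12; visible region now rows[12,16) x cols[4,5) = 4x1
Op 6 cut(3, 0): punch at orig (15,4); cuts so far [(15, 4)]; region rows[12,16) x cols[4,5) = 4x1
Op 7 cut(1, 0): punch at orig (13,4); cuts so far [(13, 4), (15, 4)]; region rows[12,16) x cols[4,5) = 4x1
Op 8 cut(2, 0): punch at orig (14,4); cuts so far [(13, 4), (14, 4), (15, 4)]; region rows[12,16) x cols[4,5) = 4x1
Unfold 1 (reflect across h@12): 6 holes -> [(8, 4), (9, 4), (10, 4), (13, 4), (14, 4), (15, 4)]
Unfold 2 (reflect across v@5): 12 holes -> [(8, 4), (8, 5), (9, 4), (9, 5), (10, 4), (10, 5), (13, 4), (13, 5), (14, 4), (14, 5), (15, 4), (15, 5)]
Unfold 3 (reflect across v@6): 24 holes -> [(8, 4), (8, 5), (8, 6), (8, 7), (9, 4), (9, 5), (9, 6), (9, 7), (10, 4), (10, 5), (10, 6), (10, 7), (13, 4), (13, 5), (13, 6), (13, 7), (14, 4), (14, 5), (14, 6), (14, 7), (15, 4), (15, 5), (15, 6), (15, 7)]
Unfold 4 (reflect across h@8): 48 holes -> [(0, 4), (0, 5), (0, 6), (0, 7), (1, 4), (1, 5), (1, 6), (1, 7), (2, 4), (2, 5), (2, 6), (2, 7), (5, 4), (5, 5), (5, 6), (5, 7), (6, 4), (6, 5), (6, 6), (6, 7), (7, 4), (7, 5), (7, 6), (7, 7), (8, 4), (8, 5), (8, 6), (8, 7), (9, 4), (9, 5), (9, 6), (9, 7), (10, 4), (10, 5), (10, 6), (10, 7), (13, 4), (13, 5), (13, 6), (13, 7), (14, 4), (14, 5), (14, 6), (14, 7), (15, 4), (15, 5), (15, 6), (15, 7)]
Unfold 5 (reflect across v@4): 96 holes -> [(0, 0), (0, 1), (0, 2), (0, 3), (0, 4), (0, 5), (0, 6), (0, 7), (1, 0), (1, 1), (1, 2), (1, 3), (1, 4), (1, 5), (1, 6), (1, 7), (2, 0), (2, 1), (2, 2), (2, 3), (2, 4), (2, 5), (2, 6), (2, 7), (5, 0), (5, 1), (5, 2), (5, 3), (5, 4), (5, 5), (5, 6), (5, 7), (6, 0), (6, 1), (6, 2), (6, 3), (6, 4), (6, 5), (6, 6), (6, 7), (7, 0), (7, 1), (7, 2), (7, 3), (7, 4), (7, 5), (7, 6), (7, 7), (8, 0), (8, 1), (8, 2), (8, 3), (8, 4), (8, 5), (8, 6), (8, 7), (9, 0), (9, 1), (9, 2), (9, 3), (9, 4), (9, 5), (9, 6), (9, 7), (10, 0), (10, 1), (10, 2), (10, 3), (10, 4), (10, 5), (10, 6), (10, 7), (13, 0), (13, 1), (13, 2), (13, 3), (13, 4), (13, 5), (13, 6), (13, 7), (14, 0), (14, 1), (14, 2), (14, 3), (14, 4), (14, 5), (14, 6), (14, 7), (15, 0), (15, 1), (15, 2), (15, 3), (15, 4), (15, 5), (15, 6), (15, 7)]

Answer: OOOOOOOO
OOOOOOOO
OOOOOOOO
........
........
OOOOOOOO
OOOOOOOO
OOOOOOOO
OOOOOOOO
OOOOOOOO
OOOOOOOO
........
........
OOOOOOOO
OOOOOOOO
OOOOOOOO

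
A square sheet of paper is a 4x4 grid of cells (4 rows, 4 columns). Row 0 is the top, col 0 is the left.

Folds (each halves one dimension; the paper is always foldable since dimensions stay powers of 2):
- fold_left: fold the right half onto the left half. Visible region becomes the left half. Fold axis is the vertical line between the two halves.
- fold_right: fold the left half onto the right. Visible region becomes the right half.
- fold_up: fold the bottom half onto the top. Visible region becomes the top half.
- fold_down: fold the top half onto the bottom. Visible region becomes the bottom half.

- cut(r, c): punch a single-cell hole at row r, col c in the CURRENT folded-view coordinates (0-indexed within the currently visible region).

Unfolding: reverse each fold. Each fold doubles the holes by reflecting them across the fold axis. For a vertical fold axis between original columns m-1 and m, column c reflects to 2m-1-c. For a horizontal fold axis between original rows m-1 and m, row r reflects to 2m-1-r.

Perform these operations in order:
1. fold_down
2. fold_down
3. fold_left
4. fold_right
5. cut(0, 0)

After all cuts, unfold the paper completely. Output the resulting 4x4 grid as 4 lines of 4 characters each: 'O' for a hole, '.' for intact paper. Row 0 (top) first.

Answer: OOOO
OOOO
OOOO
OOOO

Derivation:
Op 1 fold_down: fold axis h@2; visible region now rows[2,4) x cols[0,4) = 2x4
Op 2 fold_down: fold axis h@3; visible region now rows[3,4) x cols[0,4) = 1x4
Op 3 fold_left: fold axis v@2; visible region now rows[3,4) x cols[0,2) = 1x2
Op 4 fold_right: fold axis v@1; visible region now rows[3,4) x cols[1,2) = 1x1
Op 5 cut(0, 0): punch at orig (3,1); cuts so far [(3, 1)]; region rows[3,4) x cols[1,2) = 1x1
Unfold 1 (reflect across v@1): 2 holes -> [(3, 0), (3, 1)]
Unfold 2 (reflect across v@2): 4 holes -> [(3, 0), (3, 1), (3, 2), (3, 3)]
Unfold 3 (reflect across h@3): 8 holes -> [(2, 0), (2, 1), (2, 2), (2, 3), (3, 0), (3, 1), (3, 2), (3, 3)]
Unfold 4 (reflect across h@2): 16 holes -> [(0, 0), (0, 1), (0, 2), (0, 3), (1, 0), (1, 1), (1, 2), (1, 3), (2, 0), (2, 1), (2, 2), (2, 3), (3, 0), (3, 1), (3, 2), (3, 3)]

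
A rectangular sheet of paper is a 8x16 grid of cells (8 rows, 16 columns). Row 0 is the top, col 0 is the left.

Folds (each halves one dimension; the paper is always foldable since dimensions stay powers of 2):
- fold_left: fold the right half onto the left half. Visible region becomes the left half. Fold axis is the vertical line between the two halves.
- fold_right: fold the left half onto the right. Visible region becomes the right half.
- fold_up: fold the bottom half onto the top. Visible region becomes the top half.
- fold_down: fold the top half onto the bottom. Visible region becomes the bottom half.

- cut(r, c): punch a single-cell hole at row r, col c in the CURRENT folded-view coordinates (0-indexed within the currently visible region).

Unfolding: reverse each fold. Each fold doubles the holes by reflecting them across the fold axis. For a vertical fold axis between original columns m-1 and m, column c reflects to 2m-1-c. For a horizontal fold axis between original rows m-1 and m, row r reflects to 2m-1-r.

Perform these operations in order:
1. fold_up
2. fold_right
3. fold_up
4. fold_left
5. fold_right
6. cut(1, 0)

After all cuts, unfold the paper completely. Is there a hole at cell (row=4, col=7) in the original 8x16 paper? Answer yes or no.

Answer: no

Derivation:
Op 1 fold_up: fold axis h@4; visible region now rows[0,4) x cols[0,16) = 4x16
Op 2 fold_right: fold axis v@8; visible region now rows[0,4) x cols[8,16) = 4x8
Op 3 fold_up: fold axis h@2; visible region now rows[0,2) x cols[8,16) = 2x8
Op 4 fold_left: fold axis v@12; visible region now rows[0,2) x cols[8,12) = 2x4
Op 5 fold_right: fold axis v@10; visible region now rows[0,2) x cols[10,12) = 2x2
Op 6 cut(1, 0): punch at orig (1,10); cuts so far [(1, 10)]; region rows[0,2) x cols[10,12) = 2x2
Unfold 1 (reflect across v@10): 2 holes -> [(1, 9), (1, 10)]
Unfold 2 (reflect across v@12): 4 holes -> [(1, 9), (1, 10), (1, 13), (1, 14)]
Unfold 3 (reflect across h@2): 8 holes -> [(1, 9), (1, 10), (1, 13), (1, 14), (2, 9), (2, 10), (2, 13), (2, 14)]
Unfold 4 (reflect across v@8): 16 holes -> [(1, 1), (1, 2), (1, 5), (1, 6), (1, 9), (1, 10), (1, 13), (1, 14), (2, 1), (2, 2), (2, 5), (2, 6), (2, 9), (2, 10), (2, 13), (2, 14)]
Unfold 5 (reflect across h@4): 32 holes -> [(1, 1), (1, 2), (1, 5), (1, 6), (1, 9), (1, 10), (1, 13), (1, 14), (2, 1), (2, 2), (2, 5), (2, 6), (2, 9), (2, 10), (2, 13), (2, 14), (5, 1), (5, 2), (5, 5), (5, 6), (5, 9), (5, 10), (5, 13), (5, 14), (6, 1), (6, 2), (6, 5), (6, 6), (6, 9), (6, 10), (6, 13), (6, 14)]
Holes: [(1, 1), (1, 2), (1, 5), (1, 6), (1, 9), (1, 10), (1, 13), (1, 14), (2, 1), (2, 2), (2, 5), (2, 6), (2, 9), (2, 10), (2, 13), (2, 14), (5, 1), (5, 2), (5, 5), (5, 6), (5, 9), (5, 10), (5, 13), (5, 14), (6, 1), (6, 2), (6, 5), (6, 6), (6, 9), (6, 10), (6, 13), (6, 14)]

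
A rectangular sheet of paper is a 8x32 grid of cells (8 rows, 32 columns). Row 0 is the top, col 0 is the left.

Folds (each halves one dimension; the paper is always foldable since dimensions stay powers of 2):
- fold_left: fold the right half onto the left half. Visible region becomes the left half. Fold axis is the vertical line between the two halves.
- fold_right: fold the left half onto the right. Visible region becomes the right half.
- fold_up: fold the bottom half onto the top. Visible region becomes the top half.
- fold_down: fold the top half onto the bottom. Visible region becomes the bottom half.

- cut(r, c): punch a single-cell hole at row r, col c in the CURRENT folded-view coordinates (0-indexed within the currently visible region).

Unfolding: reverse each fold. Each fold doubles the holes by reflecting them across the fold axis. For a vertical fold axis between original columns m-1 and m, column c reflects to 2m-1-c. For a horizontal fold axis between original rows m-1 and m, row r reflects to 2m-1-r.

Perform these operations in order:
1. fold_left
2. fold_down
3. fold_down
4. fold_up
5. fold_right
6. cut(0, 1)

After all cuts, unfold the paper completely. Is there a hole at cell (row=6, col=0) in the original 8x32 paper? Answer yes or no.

Op 1 fold_left: fold axis v@16; visible region now rows[0,8) x cols[0,16) = 8x16
Op 2 fold_down: fold axis h@4; visible region now rows[4,8) x cols[0,16) = 4x16
Op 3 fold_down: fold axis h@6; visible region now rows[6,8) x cols[0,16) = 2x16
Op 4 fold_up: fold axis h@7; visible region now rows[6,7) x cols[0,16) = 1x16
Op 5 fold_right: fold axis v@8; visible region now rows[6,7) x cols[8,16) = 1x8
Op 6 cut(0, 1): punch at orig (6,9); cuts so far [(6, 9)]; region rows[6,7) x cols[8,16) = 1x8
Unfold 1 (reflect across v@8): 2 holes -> [(6, 6), (6, 9)]
Unfold 2 (reflect across h@7): 4 holes -> [(6, 6), (6, 9), (7, 6), (7, 9)]
Unfold 3 (reflect across h@6): 8 holes -> [(4, 6), (4, 9), (5, 6), (5, 9), (6, 6), (6, 9), (7, 6), (7, 9)]
Unfold 4 (reflect across h@4): 16 holes -> [(0, 6), (0, 9), (1, 6), (1, 9), (2, 6), (2, 9), (3, 6), (3, 9), (4, 6), (4, 9), (5, 6), (5, 9), (6, 6), (6, 9), (7, 6), (7, 9)]
Unfold 5 (reflect across v@16): 32 holes -> [(0, 6), (0, 9), (0, 22), (0, 25), (1, 6), (1, 9), (1, 22), (1, 25), (2, 6), (2, 9), (2, 22), (2, 25), (3, 6), (3, 9), (3, 22), (3, 25), (4, 6), (4, 9), (4, 22), (4, 25), (5, 6), (5, 9), (5, 22), (5, 25), (6, 6), (6, 9), (6, 22), (6, 25), (7, 6), (7, 9), (7, 22), (7, 25)]
Holes: [(0, 6), (0, 9), (0, 22), (0, 25), (1, 6), (1, 9), (1, 22), (1, 25), (2, 6), (2, 9), (2, 22), (2, 25), (3, 6), (3, 9), (3, 22), (3, 25), (4, 6), (4, 9), (4, 22), (4, 25), (5, 6), (5, 9), (5, 22), (5, 25), (6, 6), (6, 9), (6, 22), (6, 25), (7, 6), (7, 9), (7, 22), (7, 25)]

Answer: no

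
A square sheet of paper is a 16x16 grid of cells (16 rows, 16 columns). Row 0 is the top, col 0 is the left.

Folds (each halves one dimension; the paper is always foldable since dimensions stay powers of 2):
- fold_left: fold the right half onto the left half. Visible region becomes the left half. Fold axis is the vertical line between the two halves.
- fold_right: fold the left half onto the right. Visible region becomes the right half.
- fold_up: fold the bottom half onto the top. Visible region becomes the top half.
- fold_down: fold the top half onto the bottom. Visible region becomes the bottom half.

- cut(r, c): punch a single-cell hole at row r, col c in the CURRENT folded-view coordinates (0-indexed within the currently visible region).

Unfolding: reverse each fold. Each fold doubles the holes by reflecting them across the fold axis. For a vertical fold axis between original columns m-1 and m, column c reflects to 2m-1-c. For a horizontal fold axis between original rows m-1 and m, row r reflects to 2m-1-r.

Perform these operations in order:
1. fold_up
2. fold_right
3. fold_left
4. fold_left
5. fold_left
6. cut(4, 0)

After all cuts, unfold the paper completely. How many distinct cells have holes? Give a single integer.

Op 1 fold_up: fold axis h@8; visible region now rows[0,8) x cols[0,16) = 8x16
Op 2 fold_right: fold axis v@8; visible region now rows[0,8) x cols[8,16) = 8x8
Op 3 fold_left: fold axis v@12; visible region now rows[0,8) x cols[8,12) = 8x4
Op 4 fold_left: fold axis v@10; visible region now rows[0,8) x cols[8,10) = 8x2
Op 5 fold_left: fold axis v@9; visible region now rows[0,8) x cols[8,9) = 8x1
Op 6 cut(4, 0): punch at orig (4,8); cuts so far [(4, 8)]; region rows[0,8) x cols[8,9) = 8x1
Unfold 1 (reflect across v@9): 2 holes -> [(4, 8), (4, 9)]
Unfold 2 (reflect across v@10): 4 holes -> [(4, 8), (4, 9), (4, 10), (4, 11)]
Unfold 3 (reflect across v@12): 8 holes -> [(4, 8), (4, 9), (4, 10), (4, 11), (4, 12), (4, 13), (4, 14), (4, 15)]
Unfold 4 (reflect across v@8): 16 holes -> [(4, 0), (4, 1), (4, 2), (4, 3), (4, 4), (4, 5), (4, 6), (4, 7), (4, 8), (4, 9), (4, 10), (4, 11), (4, 12), (4, 13), (4, 14), (4, 15)]
Unfold 5 (reflect across h@8): 32 holes -> [(4, 0), (4, 1), (4, 2), (4, 3), (4, 4), (4, 5), (4, 6), (4, 7), (4, 8), (4, 9), (4, 10), (4, 11), (4, 12), (4, 13), (4, 14), (4, 15), (11, 0), (11, 1), (11, 2), (11, 3), (11, 4), (11, 5), (11, 6), (11, 7), (11, 8), (11, 9), (11, 10), (11, 11), (11, 12), (11, 13), (11, 14), (11, 15)]

Answer: 32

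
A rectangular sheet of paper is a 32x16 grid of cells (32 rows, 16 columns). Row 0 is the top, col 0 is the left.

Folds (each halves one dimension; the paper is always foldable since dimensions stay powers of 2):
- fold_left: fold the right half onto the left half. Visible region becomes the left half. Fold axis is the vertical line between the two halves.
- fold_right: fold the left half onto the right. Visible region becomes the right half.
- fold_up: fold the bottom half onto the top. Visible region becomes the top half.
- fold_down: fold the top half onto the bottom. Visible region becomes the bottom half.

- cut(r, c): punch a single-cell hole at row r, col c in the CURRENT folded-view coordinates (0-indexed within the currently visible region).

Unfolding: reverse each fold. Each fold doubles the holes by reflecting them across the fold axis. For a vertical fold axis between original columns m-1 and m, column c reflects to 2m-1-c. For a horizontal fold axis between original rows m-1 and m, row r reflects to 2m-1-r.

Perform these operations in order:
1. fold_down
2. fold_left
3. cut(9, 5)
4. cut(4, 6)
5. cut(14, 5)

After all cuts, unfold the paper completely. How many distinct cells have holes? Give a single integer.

Answer: 12

Derivation:
Op 1 fold_down: fold axis h@16; visible region now rows[16,32) x cols[0,16) = 16x16
Op 2 fold_left: fold axis v@8; visible region now rows[16,32) x cols[0,8) = 16x8
Op 3 cut(9, 5): punch at orig (25,5); cuts so far [(25, 5)]; region rows[16,32) x cols[0,8) = 16x8
Op 4 cut(4, 6): punch at orig (20,6); cuts so far [(20, 6), (25, 5)]; region rows[16,32) x cols[0,8) = 16x8
Op 5 cut(14, 5): punch at orig (30,5); cuts so far [(20, 6), (25, 5), (30, 5)]; region rows[16,32) x cols[0,8) = 16x8
Unfold 1 (reflect across v@8): 6 holes -> [(20, 6), (20, 9), (25, 5), (25, 10), (30, 5), (30, 10)]
Unfold 2 (reflect across h@16): 12 holes -> [(1, 5), (1, 10), (6, 5), (6, 10), (11, 6), (11, 9), (20, 6), (20, 9), (25, 5), (25, 10), (30, 5), (30, 10)]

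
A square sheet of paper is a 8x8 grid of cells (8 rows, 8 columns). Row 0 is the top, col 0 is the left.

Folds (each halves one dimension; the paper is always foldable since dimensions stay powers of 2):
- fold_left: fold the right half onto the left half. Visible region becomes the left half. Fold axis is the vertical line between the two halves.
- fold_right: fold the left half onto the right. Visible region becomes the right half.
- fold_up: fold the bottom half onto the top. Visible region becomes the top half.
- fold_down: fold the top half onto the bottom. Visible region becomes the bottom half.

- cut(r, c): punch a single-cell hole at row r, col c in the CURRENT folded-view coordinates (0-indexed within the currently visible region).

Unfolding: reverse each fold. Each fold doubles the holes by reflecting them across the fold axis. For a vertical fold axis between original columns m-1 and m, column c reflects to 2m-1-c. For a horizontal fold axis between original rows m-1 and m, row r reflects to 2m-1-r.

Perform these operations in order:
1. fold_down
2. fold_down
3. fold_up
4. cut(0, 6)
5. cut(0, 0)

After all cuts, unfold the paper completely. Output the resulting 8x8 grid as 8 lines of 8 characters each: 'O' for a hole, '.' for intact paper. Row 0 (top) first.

Answer: O.....O.
O.....O.
O.....O.
O.....O.
O.....O.
O.....O.
O.....O.
O.....O.

Derivation:
Op 1 fold_down: fold axis h@4; visible region now rows[4,8) x cols[0,8) = 4x8
Op 2 fold_down: fold axis h@6; visible region now rows[6,8) x cols[0,8) = 2x8
Op 3 fold_up: fold axis h@7; visible region now rows[6,7) x cols[0,8) = 1x8
Op 4 cut(0, 6): punch at orig (6,6); cuts so far [(6, 6)]; region rows[6,7) x cols[0,8) = 1x8
Op 5 cut(0, 0): punch at orig (6,0); cuts so far [(6, 0), (6, 6)]; region rows[6,7) x cols[0,8) = 1x8
Unfold 1 (reflect across h@7): 4 holes -> [(6, 0), (6, 6), (7, 0), (7, 6)]
Unfold 2 (reflect across h@6): 8 holes -> [(4, 0), (4, 6), (5, 0), (5, 6), (6, 0), (6, 6), (7, 0), (7, 6)]
Unfold 3 (reflect across h@4): 16 holes -> [(0, 0), (0, 6), (1, 0), (1, 6), (2, 0), (2, 6), (3, 0), (3, 6), (4, 0), (4, 6), (5, 0), (5, 6), (6, 0), (6, 6), (7, 0), (7, 6)]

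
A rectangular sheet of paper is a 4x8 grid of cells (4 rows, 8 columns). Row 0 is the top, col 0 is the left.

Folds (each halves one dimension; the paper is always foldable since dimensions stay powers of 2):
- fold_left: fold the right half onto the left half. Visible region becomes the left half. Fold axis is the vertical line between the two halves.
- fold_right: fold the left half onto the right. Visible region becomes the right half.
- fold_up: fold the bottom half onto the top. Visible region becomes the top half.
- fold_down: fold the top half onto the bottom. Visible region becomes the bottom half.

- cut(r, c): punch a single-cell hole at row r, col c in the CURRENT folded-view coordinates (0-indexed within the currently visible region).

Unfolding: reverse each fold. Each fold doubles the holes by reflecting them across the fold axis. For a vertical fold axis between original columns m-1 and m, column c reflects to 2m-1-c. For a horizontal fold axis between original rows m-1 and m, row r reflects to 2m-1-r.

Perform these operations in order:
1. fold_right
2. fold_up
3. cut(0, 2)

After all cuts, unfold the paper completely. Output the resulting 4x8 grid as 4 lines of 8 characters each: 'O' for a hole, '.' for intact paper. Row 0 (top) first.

Answer: .O....O.
........
........
.O....O.

Derivation:
Op 1 fold_right: fold axis v@4; visible region now rows[0,4) x cols[4,8) = 4x4
Op 2 fold_up: fold axis h@2; visible region now rows[0,2) x cols[4,8) = 2x4
Op 3 cut(0, 2): punch at orig (0,6); cuts so far [(0, 6)]; region rows[0,2) x cols[4,8) = 2x4
Unfold 1 (reflect across h@2): 2 holes -> [(0, 6), (3, 6)]
Unfold 2 (reflect across v@4): 4 holes -> [(0, 1), (0, 6), (3, 1), (3, 6)]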